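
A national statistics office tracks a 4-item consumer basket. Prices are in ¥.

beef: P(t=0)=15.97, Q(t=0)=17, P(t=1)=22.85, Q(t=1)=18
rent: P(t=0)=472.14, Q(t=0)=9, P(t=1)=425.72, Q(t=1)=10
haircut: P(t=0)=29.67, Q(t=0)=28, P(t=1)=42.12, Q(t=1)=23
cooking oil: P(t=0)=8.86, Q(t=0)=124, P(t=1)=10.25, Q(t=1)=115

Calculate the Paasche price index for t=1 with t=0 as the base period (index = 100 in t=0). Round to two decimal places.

Paasche price index uses current-period quantities as weights.
ΣP(t=1)·Q(t=1) = 22.85×18 + 425.72×10 + 42.12×23 + 10.25×115 = 411.3 + 4257.2 + 968.76 + 1178.75 = 6816.01
ΣP(t=0)·Q(t=1) = 15.97×18 + 472.14×10 + 29.67×23 + 8.86×115 = 287.46 + 4721.4 + 682.41 + 1018.9 = 6710.17
Index = 6816.01 / 6710.17 × 100 = 101.5773

101.58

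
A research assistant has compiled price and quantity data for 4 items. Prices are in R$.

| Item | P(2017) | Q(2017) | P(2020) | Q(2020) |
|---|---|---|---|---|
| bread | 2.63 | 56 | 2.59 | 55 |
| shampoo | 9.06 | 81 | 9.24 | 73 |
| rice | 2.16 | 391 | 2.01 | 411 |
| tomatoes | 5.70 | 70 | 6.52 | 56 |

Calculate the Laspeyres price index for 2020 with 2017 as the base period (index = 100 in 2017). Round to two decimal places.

Laspeyres price index uses base-period quantities as weights.
ΣP(2020)·Q(2017) = 2.59×56 + 9.24×81 + 2.01×391 + 6.52×70 = 145.04 + 748.44 + 785.91 + 456.4 = 2135.79
ΣP(2017)·Q(2017) = 2.63×56 + 9.06×81 + 2.16×391 + 5.70×70 = 147.28 + 733.86 + 844.56 + 399 = 2124.7
Index = 2135.79 / 2124.7 × 100 = 100.5220

100.52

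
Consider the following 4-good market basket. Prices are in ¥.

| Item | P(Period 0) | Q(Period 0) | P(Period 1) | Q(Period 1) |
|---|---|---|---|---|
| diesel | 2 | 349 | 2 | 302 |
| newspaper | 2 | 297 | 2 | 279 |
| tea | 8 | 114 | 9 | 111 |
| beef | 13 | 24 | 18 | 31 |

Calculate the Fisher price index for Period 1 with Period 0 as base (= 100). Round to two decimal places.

Laspeyres component (base-period weights):
ΣP(Period 1)Q(Period 0) = 2×349 + 2×297 + 9×114 + 18×24 = 698 + 594 + 1026 + 432 = 2750
ΣP(Period 0)Q(Period 0) = 2×349 + 2×297 + 8×114 + 13×24 = 698 + 594 + 912 + 312 = 2516
L = 2750 / 2516 × 100 = 109.3005
Paasche component (current-period weights):
ΣP(Period 1)Q(Period 1) = 2×302 + 2×279 + 9×111 + 18×31 = 604 + 558 + 999 + 558 = 2719
ΣP(Period 0)Q(Period 1) = 2×302 + 2×279 + 8×111 + 13×31 = 604 + 558 + 888 + 403 = 2453
P = 2719 / 2453 × 100 = 110.8439
Fisher = √(L × P) = √(109.3005 × 110.8439) = 110.0695

110.07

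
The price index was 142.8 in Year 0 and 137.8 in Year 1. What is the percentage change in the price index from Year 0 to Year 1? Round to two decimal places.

Change = (137.8 − 142.8) / 142.8 × 100
       = -5.0 / 142.8 × 100 = -3.5014%

-3.50%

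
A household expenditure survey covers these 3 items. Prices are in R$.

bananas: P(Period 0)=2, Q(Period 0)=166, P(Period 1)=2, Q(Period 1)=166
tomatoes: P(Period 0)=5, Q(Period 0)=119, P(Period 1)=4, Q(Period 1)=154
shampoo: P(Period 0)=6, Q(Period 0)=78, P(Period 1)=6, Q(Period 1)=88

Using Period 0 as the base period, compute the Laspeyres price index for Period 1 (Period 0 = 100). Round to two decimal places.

Laspeyres price index uses base-period quantities as weights.
ΣP(Period 1)·Q(Period 0) = 2×166 + 4×119 + 6×78 = 332 + 476 + 468 = 1276
ΣP(Period 0)·Q(Period 0) = 2×166 + 5×119 + 6×78 = 332 + 595 + 468 = 1395
Index = 1276 / 1395 × 100 = 91.4695

91.47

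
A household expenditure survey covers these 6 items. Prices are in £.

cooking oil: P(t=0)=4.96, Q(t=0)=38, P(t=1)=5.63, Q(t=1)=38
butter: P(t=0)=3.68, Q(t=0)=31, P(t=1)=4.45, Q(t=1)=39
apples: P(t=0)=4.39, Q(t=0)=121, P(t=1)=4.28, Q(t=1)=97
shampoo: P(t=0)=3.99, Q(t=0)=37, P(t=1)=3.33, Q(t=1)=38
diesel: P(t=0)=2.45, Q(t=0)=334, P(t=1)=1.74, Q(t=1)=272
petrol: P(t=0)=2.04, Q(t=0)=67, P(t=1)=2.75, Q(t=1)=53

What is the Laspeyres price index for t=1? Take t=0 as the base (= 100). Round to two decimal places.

Laspeyres price index uses base-period quantities as weights.
ΣP(t=1)·Q(t=0) = 5.63×38 + 4.45×31 + 4.28×121 + 3.33×37 + 1.74×334 + 2.75×67 = 213.94 + 137.95 + 517.88 + 123.21 + 581.16 + 184.25 = 1758.39
ΣP(t=0)·Q(t=0) = 4.96×38 + 3.68×31 + 4.39×121 + 3.99×37 + 2.45×334 + 2.04×67 = 188.48 + 114.08 + 531.19 + 147.63 + 818.3 + 136.68 = 1936.36
Index = 1758.39 / 1936.36 × 100 = 90.8090

90.81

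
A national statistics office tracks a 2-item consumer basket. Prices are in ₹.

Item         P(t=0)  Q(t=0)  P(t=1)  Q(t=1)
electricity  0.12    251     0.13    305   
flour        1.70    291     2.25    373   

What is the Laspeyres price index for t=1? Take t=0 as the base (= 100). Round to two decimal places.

Laspeyres price index uses base-period quantities as weights.
ΣP(t=1)·Q(t=0) = 0.13×251 + 2.25×291 = 32.63 + 654.75 = 687.38
ΣP(t=0)·Q(t=0) = 0.12×251 + 1.70×291 = 30.12 + 494.7 = 524.82
Index = 687.38 / 524.82 × 100 = 130.9744

130.97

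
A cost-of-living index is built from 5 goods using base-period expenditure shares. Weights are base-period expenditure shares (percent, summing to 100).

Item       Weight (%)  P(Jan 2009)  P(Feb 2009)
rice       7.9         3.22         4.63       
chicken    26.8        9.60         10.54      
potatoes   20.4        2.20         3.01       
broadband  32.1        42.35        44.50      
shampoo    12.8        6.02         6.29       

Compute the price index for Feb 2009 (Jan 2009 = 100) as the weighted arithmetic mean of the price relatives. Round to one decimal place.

115.8

rice: 7.9 × (4.63/3.22) = 7.9 × 1.437888 = 11.3593
chicken: 26.8 × (10.54/9.60) = 26.8 × 1.097917 = 29.4242
potatoes: 20.4 × (3.01/2.20) = 20.4 × 1.368182 = 27.9109
broadband: 32.1 × (44.50/42.35) = 32.1 × 1.050767 = 33.7296
shampoo: 12.8 × (6.29/6.02) = 12.8 × 1.044850 = 13.3741
Index = Σ wᵢ·(p₁ᵢ/p₀ᵢ) = 11.3593 + 29.4242 + 27.9109 + 33.7296 + 13.3741 = 115.7981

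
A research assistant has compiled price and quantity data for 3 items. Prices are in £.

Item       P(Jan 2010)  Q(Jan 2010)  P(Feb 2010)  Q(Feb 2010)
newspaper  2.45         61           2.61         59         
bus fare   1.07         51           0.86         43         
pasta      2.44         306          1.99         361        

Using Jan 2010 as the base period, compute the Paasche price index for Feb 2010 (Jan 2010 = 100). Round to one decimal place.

84.9

Paasche price index uses current-period quantities as weights.
ΣP(Feb 2010)·Q(Feb 2010) = 2.61×59 + 0.86×43 + 1.99×361 = 153.99 + 36.98 + 718.39 = 909.36
ΣP(Jan 2010)·Q(Feb 2010) = 2.45×59 + 1.07×43 + 2.44×361 = 144.55 + 46.01 + 880.84 = 1071.4
Index = 909.36 / 1071.4 × 100 = 84.8759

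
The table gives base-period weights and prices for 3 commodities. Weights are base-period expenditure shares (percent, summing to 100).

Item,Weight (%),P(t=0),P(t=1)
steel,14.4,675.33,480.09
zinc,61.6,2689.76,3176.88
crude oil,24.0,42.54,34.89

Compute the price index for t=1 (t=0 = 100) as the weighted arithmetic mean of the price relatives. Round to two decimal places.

102.68

steel: 14.4 × (480.09/675.33) = 14.4 × 0.710897 = 10.2369
zinc: 61.6 × (3176.88/2689.76) = 61.6 × 1.181102 = 72.7559
crude oil: 24.0 × (34.89/42.54) = 24.0 × 0.820169 = 19.6841
Index = Σ wᵢ·(p₁ᵢ/p₀ᵢ) = 10.2369 + 72.7559 + 19.6841 = 102.6768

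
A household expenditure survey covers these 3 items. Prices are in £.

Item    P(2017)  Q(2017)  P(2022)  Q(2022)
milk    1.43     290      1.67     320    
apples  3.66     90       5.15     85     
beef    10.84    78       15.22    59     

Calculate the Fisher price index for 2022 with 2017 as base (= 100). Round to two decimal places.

133.55

Laspeyres component (base-period weights):
ΣP(2022)Q(2017) = 1.67×290 + 5.15×90 + 15.22×78 = 484.3 + 463.5 + 1187.16 = 2134.96
ΣP(2017)Q(2017) = 1.43×290 + 3.66×90 + 10.84×78 = 414.7 + 329.4 + 845.52 = 1589.62
L = 2134.96 / 1589.62 × 100 = 134.3063
Paasche component (current-period weights):
ΣP(2022)Q(2022) = 1.67×320 + 5.15×85 + 15.22×59 = 534.4 + 437.75 + 897.98 = 1870.13
ΣP(2017)Q(2022) = 1.43×320 + 3.66×85 + 10.84×59 = 457.6 + 311.1 + 639.56 = 1408.26
P = 1870.13 / 1408.26 × 100 = 132.7972
Fisher = √(L × P) = √(134.3063 × 132.7972) = 133.5496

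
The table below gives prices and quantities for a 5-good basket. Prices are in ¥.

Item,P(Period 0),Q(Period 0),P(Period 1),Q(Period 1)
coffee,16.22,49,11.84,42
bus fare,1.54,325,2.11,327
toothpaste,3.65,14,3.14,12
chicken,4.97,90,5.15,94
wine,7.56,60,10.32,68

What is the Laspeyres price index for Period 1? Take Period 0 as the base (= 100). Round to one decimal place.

Laspeyres price index uses base-period quantities as weights.
ΣP(Period 1)·Q(Period 0) = 11.84×49 + 2.11×325 + 3.14×14 + 5.15×90 + 10.32×60 = 580.16 + 685.75 + 43.96 + 463.5 + 619.2 = 2392.57
ΣP(Period 0)·Q(Period 0) = 16.22×49 + 1.54×325 + 3.65×14 + 4.97×90 + 7.56×60 = 794.78 + 500.5 + 51.1 + 447.3 + 453.6 = 2247.28
Index = 2392.57 / 2247.28 × 100 = 106.4651

106.5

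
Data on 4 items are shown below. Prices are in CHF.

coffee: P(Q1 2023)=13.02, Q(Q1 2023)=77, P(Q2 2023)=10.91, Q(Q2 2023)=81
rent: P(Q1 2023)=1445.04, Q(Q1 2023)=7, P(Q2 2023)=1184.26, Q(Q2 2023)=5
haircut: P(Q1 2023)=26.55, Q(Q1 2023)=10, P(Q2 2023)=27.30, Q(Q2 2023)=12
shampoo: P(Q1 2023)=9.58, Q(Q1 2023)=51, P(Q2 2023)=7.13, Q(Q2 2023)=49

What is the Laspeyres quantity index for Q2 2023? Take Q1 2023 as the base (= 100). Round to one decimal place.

Laspeyres quantity index uses base-period prices as weights.
ΣP(Q1 2023)·Q(Q2 2023) = 13.02×81 + 1445.04×5 + 26.55×12 + 9.58×49 = 1054.62 + 7225.2 + 318.6 + 469.42 = 9067.84
ΣP(Q1 2023)·Q(Q1 2023) = 13.02×77 + 1445.04×7 + 26.55×10 + 9.58×51 = 1002.54 + 10115.28 + 265.5 + 488.58 = 11871.9
Index = 9067.84 / 11871.9 × 100 = 76.3807

76.4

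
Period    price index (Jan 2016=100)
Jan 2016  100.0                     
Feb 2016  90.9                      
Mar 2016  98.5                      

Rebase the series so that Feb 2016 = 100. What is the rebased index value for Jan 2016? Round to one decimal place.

110.0

Rebased(Jan 2016) = 100.0 / 90.9 × 100 = 110.0110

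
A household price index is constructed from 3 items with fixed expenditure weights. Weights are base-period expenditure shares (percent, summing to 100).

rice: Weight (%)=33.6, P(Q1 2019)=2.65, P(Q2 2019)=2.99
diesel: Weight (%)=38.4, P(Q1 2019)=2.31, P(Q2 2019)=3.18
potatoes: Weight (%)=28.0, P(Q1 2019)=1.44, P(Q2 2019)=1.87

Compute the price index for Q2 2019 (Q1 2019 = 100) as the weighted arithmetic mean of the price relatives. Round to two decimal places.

rice: 33.6 × (2.99/2.65) = 33.6 × 1.128302 = 37.9109
diesel: 38.4 × (3.18/2.31) = 38.4 × 1.376623 = 52.8623
potatoes: 28.0 × (1.87/1.44) = 28.0 × 1.298611 = 36.3611
Index = Σ wᵢ·(p₁ᵢ/p₀ᵢ) = 37.9109 + 52.8623 + 36.3611 = 127.1344

127.13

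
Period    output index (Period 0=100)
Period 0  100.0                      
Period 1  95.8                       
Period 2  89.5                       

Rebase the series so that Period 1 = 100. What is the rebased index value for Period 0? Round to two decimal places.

Rebased(Period 0) = 100.0 / 95.8 × 100 = 104.3841

104.38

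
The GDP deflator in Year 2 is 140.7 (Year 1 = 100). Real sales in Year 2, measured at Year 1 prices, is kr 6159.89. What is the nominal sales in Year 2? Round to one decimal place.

Nominal = Real × (Index/100) = 6159.89 × (140.7/100)
        = 6159.89 × 1.407 = 8666.9652

8667.0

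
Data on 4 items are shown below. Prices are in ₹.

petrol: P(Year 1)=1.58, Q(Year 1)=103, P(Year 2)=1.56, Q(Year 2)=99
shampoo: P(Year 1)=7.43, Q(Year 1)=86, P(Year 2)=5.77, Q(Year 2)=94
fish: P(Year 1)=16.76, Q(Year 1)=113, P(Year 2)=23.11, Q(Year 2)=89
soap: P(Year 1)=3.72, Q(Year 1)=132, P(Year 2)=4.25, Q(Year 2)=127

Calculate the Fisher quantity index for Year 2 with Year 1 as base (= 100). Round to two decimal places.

87.22

Laspeyres component (base-period weights):
ΣP(Year 1)Q(Year 2) = 1.58×99 + 7.43×94 + 16.76×89 + 3.72×127 = 156.42 + 698.42 + 1491.64 + 472.44 = 2818.92
ΣP(Year 1)Q(Year 1) = 1.58×103 + 7.43×86 + 16.76×113 + 3.72×132 = 162.74 + 638.98 + 1893.88 + 491.04 = 3186.64
L = 2818.92 / 3186.64 × 100 = 88.4606
Paasche component (current-period weights):
ΣP(Year 2)Q(Year 2) = 1.56×99 + 5.77×94 + 23.11×89 + 4.25×127 = 154.44 + 542.38 + 2056.79 + 539.75 = 3293.36
ΣP(Year 2)Q(Year 1) = 1.56×103 + 5.77×86 + 23.11×113 + 4.25×132 = 160.68 + 496.22 + 2611.43 + 561 = 3829.33
P = 3293.36 / 3829.33 × 100 = 86.0036
Fisher = √(L × P) = √(88.4606 × 86.0036) = 87.2234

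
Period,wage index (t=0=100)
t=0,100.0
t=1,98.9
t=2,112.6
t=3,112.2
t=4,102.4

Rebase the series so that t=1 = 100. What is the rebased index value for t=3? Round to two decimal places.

113.45

Rebased(t=3) = 112.2 / 98.9 × 100 = 113.4479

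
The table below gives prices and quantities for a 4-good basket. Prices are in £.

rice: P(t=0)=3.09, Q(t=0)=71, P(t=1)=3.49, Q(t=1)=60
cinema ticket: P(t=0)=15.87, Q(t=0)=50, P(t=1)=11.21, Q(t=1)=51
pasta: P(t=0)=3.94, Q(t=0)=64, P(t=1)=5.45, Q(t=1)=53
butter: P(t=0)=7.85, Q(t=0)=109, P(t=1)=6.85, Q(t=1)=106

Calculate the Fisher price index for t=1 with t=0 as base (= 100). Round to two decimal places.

Laspeyres component (base-period weights):
ΣP(t=1)Q(t=0) = 3.49×71 + 11.21×50 + 5.45×64 + 6.85×109 = 247.79 + 560.5 + 348.8 + 746.65 = 1903.74
ΣP(t=0)Q(t=0) = 3.09×71 + 15.87×50 + 3.94×64 + 7.85×109 = 219.39 + 793.5 + 252.16 + 855.65 = 2120.7
L = 1903.74 / 2120.7 × 100 = 89.7694
Paasche component (current-period weights):
ΣP(t=1)Q(t=1) = 3.49×60 + 11.21×51 + 5.45×53 + 6.85×106 = 209.4 + 571.71 + 288.85 + 726.1 = 1796.06
ΣP(t=0)Q(t=1) = 3.09×60 + 15.87×51 + 3.94×53 + 7.85×106 = 185.4 + 809.37 + 208.82 + 832.1 = 2035.69
P = 1796.06 / 2035.69 × 100 = 88.2286
Fisher = √(L × P) = √(89.7694 × 88.2286) = 88.9957

89.00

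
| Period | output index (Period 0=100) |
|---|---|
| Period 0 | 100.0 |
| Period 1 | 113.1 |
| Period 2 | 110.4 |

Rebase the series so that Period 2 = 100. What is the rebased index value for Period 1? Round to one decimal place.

102.4

Rebased(Period 1) = 113.1 / 110.4 × 100 = 102.4457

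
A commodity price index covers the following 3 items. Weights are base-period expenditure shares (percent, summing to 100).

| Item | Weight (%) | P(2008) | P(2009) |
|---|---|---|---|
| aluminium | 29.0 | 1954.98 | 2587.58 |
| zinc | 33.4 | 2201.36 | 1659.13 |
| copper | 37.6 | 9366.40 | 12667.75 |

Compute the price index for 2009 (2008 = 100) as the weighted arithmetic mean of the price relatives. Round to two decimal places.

114.41

aluminium: 29.0 × (2587.58/1954.98) = 29.0 × 1.323584 = 38.3839
zinc: 33.4 × (1659.13/2201.36) = 33.4 × 0.753684 = 25.1730
copper: 37.6 × (12667.75/9366.40) = 37.6 × 1.352467 = 50.8528
Index = Σ wᵢ·(p₁ᵢ/p₀ᵢ) = 38.3839 + 25.1730 + 50.8528 = 114.4098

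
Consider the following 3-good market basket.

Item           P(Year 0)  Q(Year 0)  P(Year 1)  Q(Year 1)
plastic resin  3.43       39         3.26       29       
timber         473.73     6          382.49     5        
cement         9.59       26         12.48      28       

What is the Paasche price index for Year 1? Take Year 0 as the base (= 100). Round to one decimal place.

Paasche price index uses current-period quantities as weights.
ΣP(Year 1)·Q(Year 1) = 3.26×29 + 382.49×5 + 12.48×28 = 94.54 + 1912.45 + 349.44 = 2356.43
ΣP(Year 0)·Q(Year 1) = 3.43×29 + 473.73×5 + 9.59×28 = 99.47 + 2368.65 + 268.52 = 2736.64
Index = 2356.43 / 2736.64 × 100 = 86.1067

86.1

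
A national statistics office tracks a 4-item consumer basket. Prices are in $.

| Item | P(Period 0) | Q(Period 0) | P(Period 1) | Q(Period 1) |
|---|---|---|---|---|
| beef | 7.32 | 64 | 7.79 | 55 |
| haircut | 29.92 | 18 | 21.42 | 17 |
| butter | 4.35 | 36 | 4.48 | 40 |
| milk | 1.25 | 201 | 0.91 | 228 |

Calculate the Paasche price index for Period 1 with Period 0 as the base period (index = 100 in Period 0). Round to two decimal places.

Paasche price index uses current-period quantities as weights.
ΣP(Period 1)·Q(Period 1) = 7.79×55 + 21.42×17 + 4.48×40 + 0.91×228 = 428.45 + 364.14 + 179.2 + 207.48 = 1179.27
ΣP(Period 0)·Q(Period 1) = 7.32×55 + 29.92×17 + 4.35×40 + 1.25×228 = 402.6 + 508.64 + 174 + 285 = 1370.24
Index = 1179.27 / 1370.24 × 100 = 86.0630

86.06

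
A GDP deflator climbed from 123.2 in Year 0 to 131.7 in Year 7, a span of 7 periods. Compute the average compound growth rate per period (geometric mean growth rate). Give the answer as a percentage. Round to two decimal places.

0.96%

Growth factor = (131.7/123.2)^(1/7) = (1.068994)^(1/7) = 1.009577
Growth rate = 1.009577 − 1 = 0.009577 = 0.9577%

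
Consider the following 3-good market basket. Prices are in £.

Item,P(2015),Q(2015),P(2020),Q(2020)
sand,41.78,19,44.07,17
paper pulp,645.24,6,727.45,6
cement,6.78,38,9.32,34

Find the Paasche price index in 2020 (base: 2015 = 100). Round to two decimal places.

Paasche price index uses current-period quantities as weights.
ΣP(2020)·Q(2020) = 44.07×17 + 727.45×6 + 9.32×34 = 749.19 + 4364.7 + 316.88 = 5430.77
ΣP(2015)·Q(2020) = 41.78×17 + 645.24×6 + 6.78×34 = 710.26 + 3871.44 + 230.52 = 4812.22
Index = 5430.77 / 4812.22 × 100 = 112.8537

112.85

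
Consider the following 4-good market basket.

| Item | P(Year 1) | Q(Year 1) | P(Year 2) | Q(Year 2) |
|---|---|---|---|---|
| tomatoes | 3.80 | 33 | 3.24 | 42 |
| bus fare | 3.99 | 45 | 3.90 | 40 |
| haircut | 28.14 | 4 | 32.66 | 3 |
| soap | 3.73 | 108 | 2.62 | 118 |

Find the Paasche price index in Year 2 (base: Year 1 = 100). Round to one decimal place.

Paasche price index uses current-period quantities as weights.
ΣP(Year 2)·Q(Year 2) = 3.24×42 + 3.90×40 + 32.66×3 + 2.62×118 = 136.08 + 156 + 97.98 + 309.16 = 699.22
ΣP(Year 1)·Q(Year 2) = 3.80×42 + 3.99×40 + 28.14×3 + 3.73×118 = 159.6 + 159.6 + 84.42 + 440.14 = 843.76
Index = 699.22 / 843.76 × 100 = 82.8695

82.9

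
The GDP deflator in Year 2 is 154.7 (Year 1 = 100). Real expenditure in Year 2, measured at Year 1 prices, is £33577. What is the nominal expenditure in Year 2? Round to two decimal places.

51943.62

Nominal = Real × (Index/100) = 33577 × (154.7/100)
        = 33577 × 1.547 = 51943.6190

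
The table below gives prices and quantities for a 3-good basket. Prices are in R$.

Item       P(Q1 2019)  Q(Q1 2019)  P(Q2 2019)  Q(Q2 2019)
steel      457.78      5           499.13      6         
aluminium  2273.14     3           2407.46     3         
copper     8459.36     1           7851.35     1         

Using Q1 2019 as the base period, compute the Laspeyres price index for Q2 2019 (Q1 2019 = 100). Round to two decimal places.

Laspeyres price index uses base-period quantities as weights.
ΣP(Q2 2019)·Q(Q1 2019) = 499.13×5 + 2407.46×3 + 7851.35×1 = 2495.65 + 7222.38 + 7851.35 = 17569.38
ΣP(Q1 2019)·Q(Q1 2019) = 457.78×5 + 2273.14×3 + 8459.36×1 = 2288.9 + 6819.42 + 8459.36 = 17567.68
Index = 17569.38 / 17567.68 × 100 = 100.0097

100.01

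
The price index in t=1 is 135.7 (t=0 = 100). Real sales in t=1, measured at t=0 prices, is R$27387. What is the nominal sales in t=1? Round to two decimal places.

37164.16

Nominal = Real × (Index/100) = 27387 × (135.7/100)
        = 27387 × 1.357 = 37164.1590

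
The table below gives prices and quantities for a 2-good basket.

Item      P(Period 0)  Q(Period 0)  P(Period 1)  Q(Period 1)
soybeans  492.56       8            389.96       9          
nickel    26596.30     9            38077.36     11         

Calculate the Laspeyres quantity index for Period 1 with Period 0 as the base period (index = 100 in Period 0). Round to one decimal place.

Laspeyres quantity index uses base-period prices as weights.
ΣP(Period 0)·Q(Period 1) = 492.56×9 + 26596.30×11 = 4433.04 + 292559.3 = 296992.34
ΣP(Period 0)·Q(Period 0) = 492.56×8 + 26596.30×9 = 3940.48 + 239366.7 = 243307.18
Index = 296992.34 / 243307.18 × 100 = 122.0648

122.1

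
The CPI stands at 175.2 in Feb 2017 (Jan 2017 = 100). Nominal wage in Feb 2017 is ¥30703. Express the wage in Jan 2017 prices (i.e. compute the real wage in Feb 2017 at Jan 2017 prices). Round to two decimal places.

Real = Nominal ÷ (Index/100) = 30703 ÷ (175.2/100)
     = 30703 ÷ 1.752 = 17524.5434

17524.54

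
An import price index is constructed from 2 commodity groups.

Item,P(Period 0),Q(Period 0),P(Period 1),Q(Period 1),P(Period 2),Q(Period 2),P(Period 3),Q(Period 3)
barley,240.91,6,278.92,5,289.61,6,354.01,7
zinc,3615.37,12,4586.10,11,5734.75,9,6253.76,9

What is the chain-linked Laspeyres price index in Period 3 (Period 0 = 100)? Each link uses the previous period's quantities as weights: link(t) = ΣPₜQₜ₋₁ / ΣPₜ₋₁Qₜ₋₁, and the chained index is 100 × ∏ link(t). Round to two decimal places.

172.38

Link Period 0→Period 1:
ΣP(Period 1)Q(Period 0) = 278.92×6 + 4586.10×12 = 1673.52 + 55033.2 = 56706.72
ΣP(Period 0)Q(Period 0) = 240.91×6 + 3615.37×12 = 1445.46 + 43384.44 = 44829.9
link = 56706.72/44829.9 = 1.264931
Link Period 1→Period 2:
ΣP(Period 2)Q(Period 1) = 289.61×5 + 5734.75×11 = 1448.05 + 63082.25 = 64530.3
ΣP(Period 1)Q(Period 1) = 278.92×5 + 4586.10×11 = 1394.6 + 50447.1 = 51841.7
link = 64530.3/51841.7 = 1.244757
Link Period 2→Period 3:
ΣP(Period 3)Q(Period 2) = 354.01×6 + 6253.76×9 = 2124.06 + 56283.84 = 58407.9
ΣP(Period 2)Q(Period 2) = 289.61×6 + 5734.75×9 = 1737.66 + 51612.75 = 53350.41
link = 58407.9/53350.41 = 1.094798
Chained index = 100 × 1.264931 × 1.244757 × 1.094798 = 172.3793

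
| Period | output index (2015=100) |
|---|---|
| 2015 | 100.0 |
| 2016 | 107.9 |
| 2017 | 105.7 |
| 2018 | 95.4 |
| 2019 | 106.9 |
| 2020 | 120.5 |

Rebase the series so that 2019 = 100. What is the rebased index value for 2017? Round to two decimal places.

Rebased(2017) = 105.7 / 106.9 × 100 = 98.8775

98.88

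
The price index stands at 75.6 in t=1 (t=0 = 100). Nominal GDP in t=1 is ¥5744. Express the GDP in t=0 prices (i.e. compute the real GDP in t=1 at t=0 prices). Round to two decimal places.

7597.88

Real = Nominal ÷ (Index/100) = 5744 ÷ (75.6/100)
     = 5744 ÷ 0.756 = 7597.8836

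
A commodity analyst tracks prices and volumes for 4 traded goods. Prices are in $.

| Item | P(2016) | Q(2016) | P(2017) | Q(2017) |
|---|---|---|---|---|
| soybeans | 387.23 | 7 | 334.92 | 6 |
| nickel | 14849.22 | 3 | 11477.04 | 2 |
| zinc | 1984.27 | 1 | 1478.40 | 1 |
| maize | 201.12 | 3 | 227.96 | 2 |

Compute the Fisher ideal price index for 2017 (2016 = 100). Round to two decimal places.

Laspeyres component (base-period weights):
ΣP(2017)Q(2016) = 334.92×7 + 11477.04×3 + 1478.40×1 + 227.96×3 = 2344.44 + 34431.12 + 1478.4 + 683.88 = 38937.84
ΣP(2016)Q(2016) = 387.23×7 + 14849.22×3 + 1984.27×1 + 201.12×3 = 2710.61 + 44547.66 + 1984.27 + 603.36 = 49845.9
L = 38937.84 / 49845.9 × 100 = 78.1164
Paasche component (current-period weights):
ΣP(2017)Q(2017) = 334.92×6 + 11477.04×2 + 1478.40×1 + 227.96×2 = 2009.52 + 22954.08 + 1478.4 + 455.92 = 26897.92
ΣP(2016)Q(2017) = 387.23×6 + 14849.22×2 + 1984.27×1 + 201.12×2 = 2323.38 + 29698.44 + 1984.27 + 402.24 = 34408.33
P = 26897.92 / 34408.33 × 100 = 78.1727
Fisher = √(L × P) = √(78.1164 × 78.1727) = 78.1446

78.14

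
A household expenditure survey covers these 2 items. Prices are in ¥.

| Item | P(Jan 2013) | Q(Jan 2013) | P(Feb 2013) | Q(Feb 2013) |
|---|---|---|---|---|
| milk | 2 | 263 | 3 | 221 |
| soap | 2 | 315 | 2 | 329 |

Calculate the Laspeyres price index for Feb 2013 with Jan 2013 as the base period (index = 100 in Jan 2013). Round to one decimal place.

Laspeyres price index uses base-period quantities as weights.
ΣP(Feb 2013)·Q(Jan 2013) = 3×263 + 2×315 = 789 + 630 = 1419
ΣP(Jan 2013)·Q(Jan 2013) = 2×263 + 2×315 = 526 + 630 = 1156
Index = 1419 / 1156 × 100 = 122.7509

122.8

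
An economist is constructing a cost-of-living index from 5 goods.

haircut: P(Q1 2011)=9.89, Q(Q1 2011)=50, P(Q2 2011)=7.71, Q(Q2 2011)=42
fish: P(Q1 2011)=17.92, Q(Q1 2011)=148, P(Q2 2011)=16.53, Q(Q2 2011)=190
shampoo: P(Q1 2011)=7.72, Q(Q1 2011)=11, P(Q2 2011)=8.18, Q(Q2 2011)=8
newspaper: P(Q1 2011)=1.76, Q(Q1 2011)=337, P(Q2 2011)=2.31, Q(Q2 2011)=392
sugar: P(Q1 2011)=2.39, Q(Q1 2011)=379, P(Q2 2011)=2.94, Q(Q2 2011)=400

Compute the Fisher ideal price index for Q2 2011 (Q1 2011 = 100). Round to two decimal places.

101.65

Laspeyres component (base-period weights):
ΣP(Q2 2011)Q(Q1 2011) = 7.71×50 + 16.53×148 + 8.18×11 + 2.31×337 + 2.94×379 = 385.5 + 2446.44 + 89.98 + 778.47 + 1114.26 = 4814.65
ΣP(Q1 2011)Q(Q1 2011) = 9.89×50 + 17.92×148 + 7.72×11 + 1.76×337 + 2.39×379 = 494.5 + 2652.16 + 84.92 + 593.12 + 905.81 = 4730.51
L = 4814.65 / 4730.51 × 100 = 101.7787
Paasche component (current-period weights):
ΣP(Q2 2011)Q(Q2 2011) = 7.71×42 + 16.53×190 + 8.18×8 + 2.31×392 + 2.94×400 = 323.82 + 3140.7 + 65.44 + 905.52 + 1176 = 5611.48
ΣP(Q1 2011)Q(Q2 2011) = 9.89×42 + 17.92×190 + 7.72×8 + 1.76×392 + 2.39×400 = 415.38 + 3404.8 + 61.76 + 689.92 + 956 = 5527.86
P = 5611.48 / 5527.86 × 100 = 101.5127
Fisher = √(L × P) = √(101.7787 × 101.5127) = 101.6456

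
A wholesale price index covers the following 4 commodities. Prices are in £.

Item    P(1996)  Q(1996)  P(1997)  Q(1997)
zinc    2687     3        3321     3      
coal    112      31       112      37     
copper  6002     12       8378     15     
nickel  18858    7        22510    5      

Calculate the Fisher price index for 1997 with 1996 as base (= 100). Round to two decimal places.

127.18

Laspeyres component (base-period weights):
ΣP(1997)Q(1996) = 3321×3 + 112×31 + 8378×12 + 22510×7 = 9963 + 3472 + 100536 + 157570 = 271541
ΣP(1996)Q(1996) = 2687×3 + 112×31 + 6002×12 + 18858×7 = 8061 + 3472 + 72024 + 132006 = 215563
L = 271541 / 215563 × 100 = 125.9683
Paasche component (current-period weights):
ΣP(1997)Q(1997) = 3321×3 + 112×37 + 8378×15 + 22510×5 = 9963 + 4144 + 125670 + 112550 = 252327
ΣP(1996)Q(1997) = 2687×3 + 112×37 + 6002×15 + 18858×5 = 8061 + 4144 + 90030 + 94290 = 196525
P = 252327 / 196525 × 100 = 128.3944
Fisher = √(L × P) = √(125.9683 × 128.3944) = 127.1755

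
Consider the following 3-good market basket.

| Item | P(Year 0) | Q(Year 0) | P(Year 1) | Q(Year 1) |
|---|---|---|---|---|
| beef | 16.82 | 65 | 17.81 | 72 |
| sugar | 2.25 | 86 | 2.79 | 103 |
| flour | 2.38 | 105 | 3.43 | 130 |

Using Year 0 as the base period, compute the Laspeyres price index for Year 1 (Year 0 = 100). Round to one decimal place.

114.4

Laspeyres price index uses base-period quantities as weights.
ΣP(Year 1)·Q(Year 0) = 17.81×65 + 2.79×86 + 3.43×105 = 1157.65 + 239.94 + 360.15 = 1757.74
ΣP(Year 0)·Q(Year 0) = 16.82×65 + 2.25×86 + 2.38×105 = 1093.3 + 193.5 + 249.9 = 1536.7
Index = 1757.74 / 1536.7 × 100 = 114.3841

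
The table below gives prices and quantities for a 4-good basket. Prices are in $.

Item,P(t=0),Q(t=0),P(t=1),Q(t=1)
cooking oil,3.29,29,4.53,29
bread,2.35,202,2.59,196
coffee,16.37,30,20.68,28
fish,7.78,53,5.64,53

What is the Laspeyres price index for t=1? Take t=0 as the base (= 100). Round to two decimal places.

106.81

Laspeyres price index uses base-period quantities as weights.
ΣP(t=1)·Q(t=0) = 4.53×29 + 2.59×202 + 20.68×30 + 5.64×53 = 131.37 + 523.18 + 620.4 + 298.92 = 1573.87
ΣP(t=0)·Q(t=0) = 3.29×29 + 2.35×202 + 16.37×30 + 7.78×53 = 95.41 + 474.7 + 491.1 + 412.34 = 1473.55
Index = 1573.87 / 1473.55 × 100 = 106.8080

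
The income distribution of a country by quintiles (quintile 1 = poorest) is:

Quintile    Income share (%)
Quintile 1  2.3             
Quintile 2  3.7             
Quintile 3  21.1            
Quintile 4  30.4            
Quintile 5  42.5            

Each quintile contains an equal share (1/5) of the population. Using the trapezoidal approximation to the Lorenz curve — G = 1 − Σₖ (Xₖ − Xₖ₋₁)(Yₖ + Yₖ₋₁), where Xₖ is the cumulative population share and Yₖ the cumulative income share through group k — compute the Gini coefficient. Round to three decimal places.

Cumulative income shares Yₖ: 0.0230, 0.0600, 0.2710, 0.5750, 1.0000
Σ (Xₖ−Xₖ₋₁)(Yₖ+Yₖ₋₁) = (1/5)(0.0230+0.0000) + (1/5)(0.0600+0.0230) + (1/5)(0.2710+0.0600) + (1/5)(0.5750+0.2710) + (1/5)(1.0000+0.5750)
  = 0.0046 + 0.0166 + 0.0662 + 0.1692 + 0.3150 = 0.5716
G = 1 − 0.5716 = 0.4284

0.428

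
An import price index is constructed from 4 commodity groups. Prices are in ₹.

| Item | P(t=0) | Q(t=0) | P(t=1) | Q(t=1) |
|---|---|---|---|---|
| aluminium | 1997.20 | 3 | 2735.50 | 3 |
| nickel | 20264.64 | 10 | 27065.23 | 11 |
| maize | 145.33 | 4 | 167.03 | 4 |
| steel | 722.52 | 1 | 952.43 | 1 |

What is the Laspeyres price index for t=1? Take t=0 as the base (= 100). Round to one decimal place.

Laspeyres price index uses base-period quantities as weights.
ΣP(t=1)·Q(t=0) = 2735.50×3 + 27065.23×10 + 167.03×4 + 952.43×1 = 8206.5 + 270652.3 + 668.12 + 952.43 = 280479.35
ΣP(t=0)·Q(t=0) = 1997.20×3 + 20264.64×10 + 145.33×4 + 722.52×1 = 5991.6 + 202646.4 + 581.32 + 722.52 = 209941.84
Index = 280479.35 / 209941.84 × 100 = 133.5986

133.6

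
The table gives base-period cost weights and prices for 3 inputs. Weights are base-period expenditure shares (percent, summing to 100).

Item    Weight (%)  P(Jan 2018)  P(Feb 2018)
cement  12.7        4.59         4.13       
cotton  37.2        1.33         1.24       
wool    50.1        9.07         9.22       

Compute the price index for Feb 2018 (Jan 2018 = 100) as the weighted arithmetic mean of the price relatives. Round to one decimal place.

cement: 12.7 × (4.13/4.59) = 12.7 × 0.899782 = 11.4272
cotton: 37.2 × (1.24/1.33) = 37.2 × 0.932331 = 34.6827
wool: 50.1 × (9.22/9.07) = 50.1 × 1.016538 = 50.9286
Index = Σ wᵢ·(p₁ᵢ/p₀ᵢ) = 11.4272 + 34.6827 + 50.9286 = 97.0385

97.0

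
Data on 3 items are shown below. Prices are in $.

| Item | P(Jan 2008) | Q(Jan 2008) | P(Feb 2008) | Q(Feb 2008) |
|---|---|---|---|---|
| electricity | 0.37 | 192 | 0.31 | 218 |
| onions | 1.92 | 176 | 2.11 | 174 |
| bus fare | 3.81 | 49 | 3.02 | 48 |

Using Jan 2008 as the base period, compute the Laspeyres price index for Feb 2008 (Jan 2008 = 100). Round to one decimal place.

Laspeyres price index uses base-period quantities as weights.
ΣP(Feb 2008)·Q(Jan 2008) = 0.31×192 + 2.11×176 + 3.02×49 = 59.52 + 371.36 + 147.98 = 578.86
ΣP(Jan 2008)·Q(Jan 2008) = 0.37×192 + 1.92×176 + 3.81×49 = 71.04 + 337.92 + 186.69 = 595.65
Index = 578.86 / 595.65 × 100 = 97.1812

97.2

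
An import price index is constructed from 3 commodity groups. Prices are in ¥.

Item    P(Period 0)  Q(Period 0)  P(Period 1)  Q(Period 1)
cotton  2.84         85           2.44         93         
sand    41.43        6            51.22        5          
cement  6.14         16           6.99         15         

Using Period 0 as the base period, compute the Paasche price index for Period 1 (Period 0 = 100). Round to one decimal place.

104.3

Paasche price index uses current-period quantities as weights.
ΣP(Period 1)·Q(Period 1) = 2.44×93 + 51.22×5 + 6.99×15 = 226.92 + 256.1 + 104.85 = 587.87
ΣP(Period 0)·Q(Period 1) = 2.84×93 + 41.43×5 + 6.14×15 = 264.12 + 207.15 + 92.1 = 563.37
Index = 587.87 / 563.37 × 100 = 104.3488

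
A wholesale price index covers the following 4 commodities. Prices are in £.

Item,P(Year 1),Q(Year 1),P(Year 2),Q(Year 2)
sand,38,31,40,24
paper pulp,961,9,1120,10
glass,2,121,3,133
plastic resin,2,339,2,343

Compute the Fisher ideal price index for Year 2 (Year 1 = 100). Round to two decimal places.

Laspeyres component (base-period weights):
ΣP(Year 2)Q(Year 1) = 40×31 + 1120×9 + 3×121 + 2×339 = 1240 + 10080 + 363 + 678 = 12361
ΣP(Year 1)Q(Year 1) = 38×31 + 961×9 + 2×121 + 2×339 = 1178 + 8649 + 242 + 678 = 10747
L = 12361 / 10747 × 100 = 115.0181
Paasche component (current-period weights):
ΣP(Year 2)Q(Year 2) = 40×24 + 1120×10 + 3×133 + 2×343 = 960 + 11200 + 399 + 686 = 13245
ΣP(Year 1)Q(Year 2) = 38×24 + 961×10 + 2×133 + 2×343 = 912 + 9610 + 266 + 686 = 11474
P = 13245 / 11474 × 100 = 115.4349
Fisher = √(L × P) = √(115.0181 × 115.4349) = 115.2263

115.23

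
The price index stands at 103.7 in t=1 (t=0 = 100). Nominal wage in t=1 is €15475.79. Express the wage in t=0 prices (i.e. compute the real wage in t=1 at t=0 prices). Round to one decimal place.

Real = Nominal ÷ (Index/100) = 15475.79 ÷ (103.7/100)
     = 15475.79 ÷ 1.037 = 14923.6162

14923.6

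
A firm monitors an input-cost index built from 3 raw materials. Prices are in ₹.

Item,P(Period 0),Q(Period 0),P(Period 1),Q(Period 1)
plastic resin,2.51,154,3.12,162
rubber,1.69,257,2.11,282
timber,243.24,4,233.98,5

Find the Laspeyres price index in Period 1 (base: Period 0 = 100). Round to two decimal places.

Laspeyres price index uses base-period quantities as weights.
ΣP(Period 1)·Q(Period 0) = 3.12×154 + 2.11×257 + 233.98×4 = 480.48 + 542.27 + 935.92 = 1958.67
ΣP(Period 0)·Q(Period 0) = 2.51×154 + 1.69×257 + 243.24×4 = 386.54 + 434.33 + 972.96 = 1793.83
Index = 1958.67 / 1793.83 × 100 = 109.1893

109.19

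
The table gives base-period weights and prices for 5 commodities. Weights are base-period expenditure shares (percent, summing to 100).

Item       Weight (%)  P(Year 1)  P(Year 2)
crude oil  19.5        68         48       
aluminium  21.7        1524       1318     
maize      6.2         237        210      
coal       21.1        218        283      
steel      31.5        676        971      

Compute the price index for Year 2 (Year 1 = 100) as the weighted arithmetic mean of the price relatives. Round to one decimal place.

crude oil: 19.5 × (48/68) = 19.5 × 0.705882 = 13.7647
aluminium: 21.7 × (1318/1524) = 21.7 × 0.864829 = 18.7668
maize: 6.2 × (210/237) = 6.2 × 0.886076 = 5.4937
coal: 21.1 × (283/218) = 21.1 × 1.298165 = 27.3913
steel: 31.5 × (971/676) = 31.5 × 1.436391 = 45.2463
Index = Σ wᵢ·(p₁ᵢ/p₀ᵢ) = 13.7647 + 18.7668 + 5.4937 + 27.3913 + 45.2463 = 110.6628

110.7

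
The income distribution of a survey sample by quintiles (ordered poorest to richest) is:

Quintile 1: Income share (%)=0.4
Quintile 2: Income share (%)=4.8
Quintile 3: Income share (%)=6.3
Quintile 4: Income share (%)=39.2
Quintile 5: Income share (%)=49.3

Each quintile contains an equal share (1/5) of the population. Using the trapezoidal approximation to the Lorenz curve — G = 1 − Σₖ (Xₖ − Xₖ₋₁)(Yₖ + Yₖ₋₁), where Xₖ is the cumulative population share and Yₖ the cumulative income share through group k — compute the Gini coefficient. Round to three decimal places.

0.529

Cumulative income shares Yₖ: 0.0040, 0.0520, 0.1150, 0.5070, 1.0000
Σ (Xₖ−Xₖ₋₁)(Yₖ+Yₖ₋₁) = (1/5)(0.0040+0.0000) + (1/5)(0.0520+0.0040) + (1/5)(0.1150+0.0520) + (1/5)(0.5070+0.1150) + (1/5)(1.0000+0.5070)
  = 0.0008 + 0.0112 + 0.0334 + 0.1244 + 0.3014 = 0.4712
G = 1 − 0.4712 = 0.5288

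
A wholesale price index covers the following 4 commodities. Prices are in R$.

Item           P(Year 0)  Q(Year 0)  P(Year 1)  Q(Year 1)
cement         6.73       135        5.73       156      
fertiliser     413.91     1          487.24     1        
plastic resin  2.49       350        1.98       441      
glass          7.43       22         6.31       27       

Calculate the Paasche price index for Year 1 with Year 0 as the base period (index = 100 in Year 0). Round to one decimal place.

Paasche price index uses current-period quantities as weights.
ΣP(Year 1)·Q(Year 1) = 5.73×156 + 487.24×1 + 1.98×441 + 6.31×27 = 893.88 + 487.24 + 873.18 + 170.37 = 2424.67
ΣP(Year 0)·Q(Year 1) = 6.73×156 + 413.91×1 + 2.49×441 + 7.43×27 = 1049.88 + 413.91 + 1098.09 + 200.61 = 2762.49
Index = 2424.67 / 2762.49 × 100 = 87.7712

87.8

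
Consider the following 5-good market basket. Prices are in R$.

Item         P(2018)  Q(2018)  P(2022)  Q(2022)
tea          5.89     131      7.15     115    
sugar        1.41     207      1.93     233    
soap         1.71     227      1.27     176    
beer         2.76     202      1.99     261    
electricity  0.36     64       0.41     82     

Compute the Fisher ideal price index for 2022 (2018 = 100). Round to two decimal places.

Laspeyres component (base-period weights):
ΣP(2022)Q(2018) = 7.15×131 + 1.93×207 + 1.27×227 + 1.99×202 + 0.41×64 = 936.65 + 399.51 + 288.29 + 401.98 + 26.24 = 2052.67
ΣP(2018)Q(2018) = 5.89×131 + 1.41×207 + 1.71×227 + 2.76×202 + 0.36×64 = 771.59 + 291.87 + 388.17 + 557.52 + 23.04 = 2032.19
L = 2052.67 / 2032.19 × 100 = 101.0078
Paasche component (current-period weights):
ΣP(2022)Q(2022) = 7.15×115 + 1.93×233 + 1.27×176 + 1.99×261 + 0.41×82 = 822.25 + 449.69 + 223.52 + 519.39 + 33.62 = 2048.47
ΣP(2018)Q(2022) = 5.89×115 + 1.41×233 + 1.71×176 + 2.76×261 + 0.36×82 = 677.35 + 328.53 + 300.96 + 720.36 + 29.52 = 2056.72
P = 2048.47 / 2056.72 × 100 = 99.5989
Fisher = √(L × P) = √(101.0078 × 99.5989) = 100.3009

100.30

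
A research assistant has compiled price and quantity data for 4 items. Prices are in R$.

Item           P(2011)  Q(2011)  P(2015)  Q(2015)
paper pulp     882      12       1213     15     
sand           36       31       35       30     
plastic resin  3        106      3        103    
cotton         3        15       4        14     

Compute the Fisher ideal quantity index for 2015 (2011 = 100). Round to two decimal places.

121.98

Laspeyres component (base-period weights):
ΣP(2011)Q(2015) = 882×15 + 36×30 + 3×103 + 3×14 = 13230 + 1080 + 309 + 42 = 14661
ΣP(2011)Q(2011) = 882×12 + 36×31 + 3×106 + 3×15 = 10584 + 1116 + 318 + 45 = 12063
L = 14661 / 12063 × 100 = 121.5369
Paasche component (current-period weights):
ΣP(2015)Q(2015) = 1213×15 + 35×30 + 3×103 + 4×14 = 18195 + 1050 + 309 + 56 = 19610
ΣP(2015)Q(2011) = 1213×12 + 35×31 + 3×106 + 4×15 = 14556 + 1085 + 318 + 60 = 16019
P = 19610 / 16019 × 100 = 122.4171
Fisher = √(L × P) = √(121.5369 × 122.4171) = 121.9762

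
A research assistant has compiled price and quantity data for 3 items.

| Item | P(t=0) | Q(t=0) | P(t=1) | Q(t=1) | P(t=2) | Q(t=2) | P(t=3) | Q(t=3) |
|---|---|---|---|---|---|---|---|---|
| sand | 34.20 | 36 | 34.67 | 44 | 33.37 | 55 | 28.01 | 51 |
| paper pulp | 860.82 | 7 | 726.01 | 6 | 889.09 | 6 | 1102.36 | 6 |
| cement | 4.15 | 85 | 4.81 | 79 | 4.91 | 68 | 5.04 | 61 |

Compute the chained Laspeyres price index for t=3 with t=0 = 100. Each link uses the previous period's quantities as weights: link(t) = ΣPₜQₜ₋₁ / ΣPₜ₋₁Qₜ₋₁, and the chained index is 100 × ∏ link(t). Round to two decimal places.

115.17

Link t=0→t=1:
ΣP(t=1)Q(t=0) = 34.67×36 + 726.01×7 + 4.81×85 = 1248.12 + 5082.07 + 408.85 = 6739.04
ΣP(t=0)Q(t=0) = 34.20×36 + 860.82×7 + 4.15×85 = 1231.2 + 6025.74 + 352.75 = 7609.69
link = 6739.04/7609.69 = 0.885587
Link t=1→t=2:
ΣP(t=2)Q(t=1) = 33.37×44 + 889.09×6 + 4.91×79 = 1468.28 + 5334.54 + 387.89 = 7190.71
ΣP(t=1)Q(t=1) = 34.67×44 + 726.01×6 + 4.81×79 = 1525.48 + 4356.06 + 379.99 = 6261.53
link = 7190.71/6261.53 = 1.148395
Link t=2→t=3:
ΣP(t=3)Q(t=2) = 28.01×55 + 1102.36×6 + 5.04×68 = 1540.55 + 6614.16 + 342.72 = 8497.43
ΣP(t=2)Q(t=2) = 33.37×55 + 889.09×6 + 4.91×68 = 1835.35 + 5334.54 + 333.88 = 7503.77
link = 8497.43/7503.77 = 1.132421
Chained index = 100 × 0.885587 × 1.148395 × 1.132421 = 115.1676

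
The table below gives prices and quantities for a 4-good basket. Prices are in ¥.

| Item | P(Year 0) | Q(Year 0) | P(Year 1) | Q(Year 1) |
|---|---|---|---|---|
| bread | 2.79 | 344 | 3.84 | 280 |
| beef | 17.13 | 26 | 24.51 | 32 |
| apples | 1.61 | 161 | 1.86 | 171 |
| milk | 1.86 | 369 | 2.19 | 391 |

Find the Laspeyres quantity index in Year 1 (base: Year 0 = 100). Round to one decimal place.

Laspeyres quantity index uses base-period prices as weights.
ΣP(Year 0)·Q(Year 1) = 2.79×280 + 17.13×32 + 1.61×171 + 1.86×391 = 781.2 + 548.16 + 275.31 + 727.26 = 2331.93
ΣP(Year 0)·Q(Year 0) = 2.79×344 + 17.13×26 + 1.61×161 + 1.86×369 = 959.76 + 445.38 + 259.21 + 686.34 = 2350.69
Index = 2331.93 / 2350.69 × 100 = 99.2019

99.2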